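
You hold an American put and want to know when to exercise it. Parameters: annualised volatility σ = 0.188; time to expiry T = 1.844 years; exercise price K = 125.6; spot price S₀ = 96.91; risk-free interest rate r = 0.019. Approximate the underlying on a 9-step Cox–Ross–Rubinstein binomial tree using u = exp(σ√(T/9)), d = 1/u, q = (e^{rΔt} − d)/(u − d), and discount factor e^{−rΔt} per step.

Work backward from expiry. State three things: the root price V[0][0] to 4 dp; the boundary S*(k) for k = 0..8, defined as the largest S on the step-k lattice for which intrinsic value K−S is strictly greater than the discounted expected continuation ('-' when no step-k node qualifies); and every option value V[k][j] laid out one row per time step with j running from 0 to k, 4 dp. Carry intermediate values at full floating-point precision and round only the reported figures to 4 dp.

price = 29.0977
boundary = - 89.0043 81.7436 89.0043 96.9100 89.0043 96.9100 105.5179 114.8903
tree:
29.0977
36.5957 21.8747
43.8564 28.7936 15.1708
50.5248 36.5957 21.2661 9.2331
56.6492 43.8564 28.6900 14.0557 4.5136
62.2741 50.5248 36.5957 20.5830 7.6801 1.4029
67.4400 56.6492 43.8564 28.6900 12.6887 2.7637 0.0618
72.1846 62.2741 50.5248 36.5957 20.0821 5.4419 0.1244 0.0000
76.5420 67.4400 56.6492 43.8564 28.6900 10.7097 0.2506 0.0000 0.0000
80.5441 72.1846 62.2741 50.5248 36.5957 20.0821 0.5048 0.0000 0.0000 0.0000

Δt=0.20489  u=1.08882  d=0.91842  q=0.50163  discount=0.99611
step 9 (expiry): payoffs max(K−S,0) = 80.5441 72.1846 62.2741 50.5248 36.5957 20.0821 0.5048 0.0000 0.0000 0.0000
step 8: (k=8,j=0): S=49.0580, (K−S)⁺=76.5420, hold=76.0541 ⇒ V=76.5420 exercise | (k=8,j=1): S=58.1600, (K−S)⁺=67.4400, hold=66.9520 ⇒ V=67.4400 exercise | (k=8,j=2): S=68.9508, (K−S)⁺=56.6492, hold=56.1613 ⇒ V=56.6492 exercise | (k=8,j=3): S=81.7436, (K−S)⁺=43.8564, hold=43.3684 ⇒ V=43.8564 exercise | (k=8,j=4): S=96.9100, (K−S)⁺=28.6900, hold=28.2020 ⇒ V=28.6900 exercise | (k=8,j=5): S=114.8903, (K−S)⁺=10.7097, hold=10.2217 ⇒ V=10.7097 exercise | (k=8,j=6): S=136.2066, (K−S)⁺=0.0000, hold=0.2506 ⇒ V=0.2506 continue | (k=8,j=7): S=161.4779, (K−S)⁺=0.0000, hold=0.0000 ⇒ V=0.0000 continue | (k=8,j=8): S=191.4378, (K−S)⁺=0.0000, hold=0.0000 ⇒ V=0.0000 continue  boundary S*=114.8903
step 7: (k=7,j=0): S=53.4154, (K−S)⁺=72.1846, hold=71.6966 ⇒ V=72.1846 exercise | (k=7,j=1): S=63.3259, (K−S)⁺=62.2741, hold=61.7861 ⇒ V=62.2741 exercise | (k=7,j=2): S=75.0752, (K−S)⁺=50.5248, hold=50.0368 ⇒ V=50.5248 exercise | (k=7,j=3): S=89.0043, (K−S)⁺=36.5957, hold=36.1077 ⇒ V=36.5957 exercise | (k=7,j=4): S=105.5179, (K−S)⁺=20.0821, hold=19.5941 ⇒ V=20.0821 exercise | (k=7,j=5): S=125.0952, (K−S)⁺=0.5048, hold=5.4419 ⇒ V=5.4419 continue | (k=7,j=6): S=148.3049, (K−S)⁺=0.0000, hold=0.1244 ⇒ V=0.1244 continue | (k=7,j=7): S=175.8208, (K−S)⁺=0.0000, hold=0.0000 ⇒ V=0.0000 continue  boundary S*=105.5179
step 6: (k=6,j=0): S=58.1600, (K−S)⁺=67.4400, hold=66.9520 ⇒ V=67.4400 exercise | (k=6,j=1): S=68.9508, (K−S)⁺=56.6492, hold=56.1613 ⇒ V=56.6492 exercise | (k=6,j=2): S=81.7436, (K−S)⁺=43.8564, hold=43.3684 ⇒ V=43.8564 exercise | (k=6,j=3): S=96.9100, (K−S)⁺=28.6900, hold=28.2020 ⇒ V=28.6900 exercise | (k=6,j=4): S=114.8903, (K−S)⁺=10.7097, hold=12.6887 ⇒ V=12.6887 continue | (k=6,j=5): S=136.2066, (K−S)⁺=0.0000, hold=2.7637 ⇒ V=2.7637 continue | (k=6,j=6): S=161.4779, (K−S)⁺=0.0000, hold=0.0618 ⇒ V=0.0618 continue  boundary S*=96.9100
step 5: (k=5,j=0): S=63.3259, (K−S)⁺=62.2741, hold=61.7861 ⇒ V=62.2741 exercise | (k=5,j=1): S=75.0752, (K−S)⁺=50.5248, hold=50.0368 ⇒ V=50.5248 exercise | (k=5,j=2): S=89.0043, (K−S)⁺=36.5957, hold=36.1077 ⇒ V=36.5957 exercise | (k=5,j=3): S=105.5179, (K−S)⁺=20.0821, hold=20.5830 ⇒ V=20.5830 continue | (k=5,j=4): S=125.0952, (K−S)⁺=0.5048, hold=7.6801 ⇒ V=7.6801 continue | (k=5,j=5): S=148.3049, (K−S)⁺=0.0000, hold=1.4029 ⇒ V=1.4029 continue  boundary S*=89.0043
step 4: (k=4,j=0): S=68.9508, (K−S)⁺=56.6492, hold=56.1613 ⇒ V=56.6492 exercise | (k=4,j=1): S=81.7436, (K−S)⁺=43.8564, hold=43.3684 ⇒ V=43.8564 exercise | (k=4,j=2): S=96.9100, (K−S)⁺=28.6900, hold=28.4523 ⇒ V=28.6900 exercise | (k=4,j=3): S=114.8903, (K−S)⁺=10.7097, hold=14.0557 ⇒ V=14.0557 continue | (k=4,j=4): S=136.2066, (K−S)⁺=0.0000, hold=4.5136 ⇒ V=4.5136 continue  boundary S*=96.9100
step 3: (k=3,j=0): S=75.0752, (K−S)⁺=50.5248, hold=50.0368 ⇒ V=50.5248 exercise | (k=3,j=1): S=89.0043, (K−S)⁺=36.5957, hold=36.1077 ⇒ V=36.5957 exercise | (k=3,j=2): S=105.5179, (K−S)⁺=20.0821, hold=21.2661 ⇒ V=21.2661 continue | (k=3,j=3): S=125.0952, (K−S)⁺=0.5048, hold=9.2331 ⇒ V=9.2331 continue  boundary S*=89.0043
step 2: (k=2,j=0): S=81.7436, (K−S)⁺=43.8564, hold=43.3684 ⇒ V=43.8564 exercise | (k=2,j=1): S=96.9100, (K−S)⁺=28.6900, hold=28.7936 ⇒ V=28.7936 continue | (k=2,j=2): S=114.8903, (K−S)⁺=10.7097, hold=15.1708 ⇒ V=15.1708 continue  boundary S*=81.7436
step 1: (k=1,j=0): S=89.0043, (K−S)⁺=36.5957, hold=36.1594 ⇒ V=36.5957 exercise | (k=1,j=1): S=105.5179, (K−S)⁺=20.0821, hold=21.8747 ⇒ V=21.8747 continue  boundary S*=89.0043
step 0: (k=0,j=0): S=96.9100, (K−S)⁺=28.6900, hold=29.0977 ⇒ V=29.0977 continue  boundary S*=-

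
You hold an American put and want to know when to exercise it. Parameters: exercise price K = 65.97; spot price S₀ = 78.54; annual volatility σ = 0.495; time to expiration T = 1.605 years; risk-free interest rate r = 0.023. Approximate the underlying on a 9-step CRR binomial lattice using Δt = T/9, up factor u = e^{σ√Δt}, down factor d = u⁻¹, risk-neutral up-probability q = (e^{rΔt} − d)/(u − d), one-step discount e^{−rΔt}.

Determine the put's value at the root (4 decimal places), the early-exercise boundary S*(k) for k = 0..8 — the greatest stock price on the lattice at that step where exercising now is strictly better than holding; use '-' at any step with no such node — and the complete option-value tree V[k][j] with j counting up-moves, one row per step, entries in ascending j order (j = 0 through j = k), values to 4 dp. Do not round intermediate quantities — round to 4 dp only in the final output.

price = 11.0318
boundary = - - - - - 27.6169 34.0375 41.9509 51.7040
tree:
11.0318
15.0513 6.3683
19.9963 9.3272 2.9195
25.7638 13.3420 4.6538 0.8908
32.0527 18.5437 7.2984 1.5622 0.1032
38.3531 24.8752 11.2082 2.7312 0.1910 0.0000
43.5626 31.9325 16.7365 4.7584 0.3537 0.0000 0.0000
47.7894 38.3531 24.0191 8.2577 0.6550 0.0000 0.0000 0.0000
51.2189 43.5626 31.9325 14.2660 1.2127 0.0000 0.0000 0.0000 0.0000
54.0014 47.7894 38.3531 24.0191 2.2453 0.0000 0.0000 0.0000 0.0000 0.0000

Δt=0.17833, u=1.23249, d=0.81137, q=0.45769, disc=e^(-rΔt)=0.99591
k=9 terminal: V=max(K-S,0) → 54.0014 47.7894 38.3531 24.0191 2.2453 0.0000 0.0000 0.0000 0.0000 0.0000
k=8: j=0 S=14.7511 intr=51.2189 cont=50.9489 V=51.2189[EX]; j=1 S=22.4074 intr=43.5626 cont=43.2926 V=43.5626[EX]; j=2 S=34.0375 intr=31.9325 cont=31.6625 V=31.9325[EX]; j=3 S=51.7040 intr=14.2660 cont=13.9959 V=14.2660[EX]; j=4 S=78.5400 intr=0.0000 cont=1.2127 V=1.2127[hold]; j=5 S=119.3047 intr=0.0000 cont=0.0000 V=0.0000[hold]; j=6 S=181.2274 intr=0.0000 cont=0.0000 V=0.0000[hold]; j=7 S=275.2900 intr=0.0000 cont=0.0000 V=0.0000[hold]; j=8 S=418.1740 intr=0.0000 cont=0.0000 V=0.0000[hold]  S*(8)=51.7040
k=7: j=0 S=18.1806 intr=47.7894 cont=47.5194 V=47.7894[EX]; j=1 S=27.6169 intr=38.3531 cont=38.0831 V=38.3531[EX]; j=2 S=41.9509 intr=24.0191 cont=23.7491 V=24.0191[EX]; j=3 S=63.7247 intr=2.2453 cont=8.2577 V=8.2577[hold]; j=4 S=96.7997 intr=0.0000 cont=0.6550 V=0.6550[hold]; j=5 S=147.0418 intr=0.0000 cont=0.0000 V=0.0000[hold]; j=6 S=223.3609 intr=0.0000 cont=0.0000 V=0.0000[hold]; j=7 S=339.2921 intr=0.0000 cont=0.0000 V=0.0000[hold]  S*(7)=41.9509
k=6: j=0 S=22.4074 intr=43.5626 cont=43.2926 V=43.5626[EX]; j=1 S=34.0375 intr=31.9325 cont=31.6625 V=31.9325[EX]; j=2 S=51.7040 intr=14.2660 cont=16.7365 V=16.7365[hold]; j=3 S=78.5400 intr=0.0000 cont=4.7584 V=4.7584[hold]; j=4 S=119.3047 intr=0.0000 cont=0.3537 V=0.3537[hold]; j=5 S=181.2274 intr=0.0000 cont=0.0000 V=0.0000[hold]; j=6 S=275.2900 intr=0.0000 cont=0.0000 V=0.0000[hold]  S*(6)=34.0375
k=5: j=0 S=27.6169 intr=38.3531 cont=38.0831 V=38.3531[EX]; j=1 S=41.9509 intr=24.0191 cont=24.8752 V=24.8752[hold]; j=2 S=63.7247 intr=2.2453 cont=11.2082 V=11.2082[hold]; j=3 S=96.7997 intr=0.0000 cont=2.7312 V=2.7312[hold]; j=4 S=147.0418 intr=0.0000 cont=0.1910 V=0.1910[hold]; j=5 S=223.3609 intr=0.0000 cont=0.0000 V=0.0000[hold]  S*(5)=27.6169
k=4: j=0 S=34.0375 intr=31.9325 cont=32.0527 V=32.0527[hold]; j=1 S=51.7040 intr=14.2660 cont=18.5437 V=18.5437[hold]; j=2 S=78.5400 intr=0.0000 cont=7.2984 V=7.2984[hold]; j=3 S=119.3047 intr=0.0000 cont=1.5622 V=1.5622[hold]; j=4 S=181.2274 intr=0.0000 cont=0.1032 V=0.1032[hold]  S*(4)=-
k=3: j=0 S=41.9509 intr=24.0191 cont=25.7638 V=25.7638[hold]; j=1 S=63.7247 intr=2.2453 cont=13.3420 V=13.3420[hold]; j=2 S=96.7997 intr=0.0000 cont=4.6538 V=4.6538[hold]; j=3 S=147.0418 intr=0.0000 cont=0.8908 V=0.8908[hold]  S*(3)=-
k=2: j=0 S=51.7040 intr=14.2660 cont=19.9963 V=19.9963[hold]; j=1 S=78.5400 intr=0.0000 cont=9.3272 V=9.3272[hold]; j=2 S=119.3047 intr=0.0000 cont=2.9195 V=2.9195[hold]  S*(2)=-
k=1: j=0 S=63.7247 intr=2.2453 cont=15.0513 V=15.0513[hold]; j=1 S=96.7997 intr=0.0000 cont=6.3683 V=6.3683[hold]  S*(1)=-
k=0: j=0 S=78.5400 intr=0.0000 cont=11.0318 V=11.0318[hold]  S*(0)=-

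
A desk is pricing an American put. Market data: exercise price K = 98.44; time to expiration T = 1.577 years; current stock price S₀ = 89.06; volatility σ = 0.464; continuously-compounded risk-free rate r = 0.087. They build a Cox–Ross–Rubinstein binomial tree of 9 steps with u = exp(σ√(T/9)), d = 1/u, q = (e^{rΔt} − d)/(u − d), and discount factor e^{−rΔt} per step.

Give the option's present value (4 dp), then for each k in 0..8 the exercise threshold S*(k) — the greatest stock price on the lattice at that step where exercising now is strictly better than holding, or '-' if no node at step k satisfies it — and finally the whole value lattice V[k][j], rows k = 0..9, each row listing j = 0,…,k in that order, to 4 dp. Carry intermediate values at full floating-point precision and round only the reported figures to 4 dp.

Δt=0.17522  u=1.21437  d=0.82347  q=0.49089  discount=0.98487
step 9 (expiry): payoffs max(K−S,0) = 82.9336 75.5726 64.7174 48.7092 25.1018 0.0000 0.0000 0.0000 0.0000 0.0000
step 8: (k=8,j=0): S=18.8306, (K−S)⁺=79.6094, hold=78.1201 ⇒ V=79.6094 exercise | (k=8,j=1): S=27.7696, (K−S)⁺=70.6704, hold=69.1812 ⇒ V=70.6704 exercise | (k=8,j=2): S=40.9518, (K−S)⁺=57.4882, hold=55.9989 ⇒ V=57.4882 exercise | (k=8,j=3): S=60.3918, (K−S)⁺=38.0482, hold=36.5589 ⇒ V=38.0482 exercise | (k=8,j=4): S=89.0600, (K−S)⁺=9.3800, hold=12.5862 ⇒ V=12.5862 continue | (k=8,j=5): S=131.3371, (K−S)⁺=0.0000, hold=0.0000 ⇒ V=0.0000 continue | (k=8,j=6): S=193.6832, (K−S)⁺=0.0000, hold=0.0000 ⇒ V=0.0000 continue | (k=8,j=7): S=285.6251, (K−S)⁺=0.0000, hold=0.0000 ⇒ V=0.0000 continue | (k=8,j=8): S=421.2123, (K−S)⁺=0.0000, hold=0.0000 ⇒ V=0.0000 continue  boundary S*=60.3918
step 7: (k=7,j=0): S=22.8674, (K−S)⁺=75.5726, hold=74.0833 ⇒ V=75.5726 exercise | (k=7,j=1): S=33.7226, (K−S)⁺=64.7174, hold=63.2281 ⇒ V=64.7174 exercise | (k=7,j=2): S=49.7308, (K−S)⁺=48.7092, hold=47.2199 ⇒ V=48.7092 exercise | (k=7,j=3): S=73.3382, (K−S)⁺=25.1018, hold=25.1626 ⇒ V=25.1626 continue | (k=7,j=4): S=108.1521, (K−S)⁺=0.0000, hold=6.3108 ⇒ V=6.3108 continue | (k=7,j=5): S=159.4922, (K−S)⁺=0.0000, hold=0.0000 ⇒ V=0.0000 continue | (k=7,j=6): S=235.2037, (K−S)⁺=0.0000, hold=0.0000 ⇒ V=0.0000 continue | (k=7,j=7): S=346.8556, (K−S)⁺=0.0000, hold=0.0000 ⇒ V=0.0000 continue  boundary S*=49.7308
step 6: (k=6,j=0): S=27.7696, (K−S)⁺=70.6704, hold=69.1812 ⇒ V=70.6704 exercise | (k=6,j=1): S=40.9518, (K−S)⁺=57.4882, hold=55.9989 ⇒ V=57.4882 exercise | (k=6,j=2): S=60.3918, (K−S)⁺=38.0482, hold=36.5883 ⇒ V=38.0482 exercise | (k=6,j=3): S=89.0600, (K−S)⁺=9.3800, hold=15.6677 ⇒ V=15.6677 continue | (k=6,j=4): S=131.3371, (K−S)⁺=0.0000, hold=3.1643 ⇒ V=3.1643 continue | (k=6,j=5): S=193.6832, (K−S)⁺=0.0000, hold=0.0000 ⇒ V=0.0000 continue | (k=6,j=6): S=285.6251, (K−S)⁺=0.0000, hold=0.0000 ⇒ V=0.0000 continue  boundary S*=60.3918
step 5: (k=5,j=0): S=33.7226, (K−S)⁺=64.7174, hold=63.2281 ⇒ V=64.7174 exercise | (k=5,j=1): S=49.7308, (K−S)⁺=48.7092, hold=47.2199 ⇒ V=48.7092 exercise | (k=5,j=2): S=73.3382, (K−S)⁺=25.1018, hold=26.6524 ⇒ V=26.6524 continue | (k=5,j=3): S=108.1521, (K−S)⁺=0.0000, hold=9.3857 ⇒ V=9.3857 continue | (k=5,j=4): S=159.4922, (K−S)⁺=0.0000, hold=1.5866 ⇒ V=1.5866 continue | (k=5,j=5): S=235.2037, (K−S)⁺=0.0000, hold=0.0000 ⇒ V=0.0000 continue  boundary S*=49.7308
step 4: (k=4,j=0): S=40.9518, (K−S)⁺=57.4882, hold=55.9989 ⇒ V=57.4882 exercise | (k=4,j=1): S=60.3918, (K−S)⁺=38.0482, hold=37.3086 ⇒ V=38.0482 exercise | (k=4,j=2): S=89.0600, (K−S)⁺=9.3800, hold=17.9013 ⇒ V=17.9013 continue | (k=4,j=3): S=131.3371, (K−S)⁺=0.0000, hold=5.4731 ⇒ V=5.4731 continue | (k=4,j=4): S=193.6832, (K−S)⁺=0.0000, hold=0.7955 ⇒ V=0.7955 continue  boundary S*=60.3918
step 3: (k=3,j=0): S=49.7308, (K−S)⁺=48.7092, hold=47.2199 ⇒ V=48.7092 exercise | (k=3,j=1): S=73.3382, (K−S)⁺=25.1018, hold=27.7323 ⇒ V=27.7323 continue | (k=3,j=2): S=108.1521, (K−S)⁺=0.0000, hold=11.6219 ⇒ V=11.6219 continue | (k=3,j=3): S=159.4922, (K−S)⁺=0.0000, hold=3.1289 ⇒ V=3.1289 continue  boundary S*=49.7308
step 2: (k=2,j=0): S=60.3918, (K−S)⁺=38.0482, hold=37.8307 ⇒ V=38.0482 exercise | (k=2,j=1): S=89.0600, (K−S)⁺=9.3800, hold=19.5239 ⇒ V=19.5239 continue | (k=2,j=2): S=131.3371, (K−S)⁺=0.0000, hold=7.3400 ⇒ V=7.3400 continue  boundary S*=60.3918
step 1: (k=1,j=0): S=73.3382, (K−S)⁺=25.1018, hold=28.5167 ⇒ V=28.5167 continue | (k=1,j=1): S=108.1521, (K−S)⁺=0.0000, hold=13.3381 ⇒ V=13.3381 continue  boundary S*=-
step 0: (k=0,j=0): S=89.0600, (K−S)⁺=9.3800, hold=20.7470 ⇒ V=20.7470 continue  boundary S*=-

price = 20.7470
boundary = - - 60.3918 49.7308 60.3918 49.7308 60.3918 49.7308 60.3918
tree:
20.7470
28.5167 13.3381
38.0482 19.5239 7.3400
48.7092 27.7323 11.6219 3.1289
57.4882 38.0482 17.9013 5.4731 0.7955
64.7174 48.7092 26.6524 9.3857 1.5866 0.0000
70.6704 57.4882 38.0482 15.6677 3.1643 0.0000 0.0000
75.5726 64.7174 48.7092 25.1626 6.3108 0.0000 0.0000 0.0000
79.6094 70.6704 57.4882 38.0482 12.5862 0.0000 0.0000 0.0000 0.0000
82.9336 75.5726 64.7174 48.7092 25.1018 0.0000 0.0000 0.0000 0.0000 0.0000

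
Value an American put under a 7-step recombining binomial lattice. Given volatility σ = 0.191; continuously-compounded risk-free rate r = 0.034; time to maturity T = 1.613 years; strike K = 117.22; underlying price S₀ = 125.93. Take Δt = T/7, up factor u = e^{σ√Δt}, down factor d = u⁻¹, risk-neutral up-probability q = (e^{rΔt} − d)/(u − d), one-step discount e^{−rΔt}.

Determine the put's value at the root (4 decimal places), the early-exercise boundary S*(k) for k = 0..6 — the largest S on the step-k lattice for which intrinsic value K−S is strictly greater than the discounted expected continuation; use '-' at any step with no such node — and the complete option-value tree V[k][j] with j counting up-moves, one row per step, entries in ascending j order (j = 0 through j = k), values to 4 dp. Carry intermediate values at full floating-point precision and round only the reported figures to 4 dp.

price = 5.8893
boundary = - - - 95.6475 87.2680 95.6475 104.8316
tree:
5.8893
9.3915 2.7446
14.5135 4.8042 0.8844
21.5725 8.2152 1.7273 0.1196
29.9520 13.6141 3.3544 0.2510 0.0000
37.5974 21.5725 6.4716 0.5269 0.0000 0.0000
44.5730 29.9520 12.3884 1.1063 0.0000 0.0000 0.0000
50.9375 37.5974 21.5725 2.3225 0.0000 0.0000 0.0000 0.0000

Δt=0.23043  u=1.09602  d=0.91239  q=0.51993  discount=0.99220
step 7 (expiry): payoffs max(K−S,0) = 50.9375 37.5974 21.5725 2.3225 0.0000 0.0000 0.0000 0.0000
step 6: (k=6,j=0): S=72.6470, (K−S)⁺=44.5730, hold=43.6582 ⇒ V=44.5730 exercise | (k=6,j=1): S=87.2680, (K−S)⁺=29.9520, hold=29.0373 ⇒ V=29.9520 exercise | (k=6,j=2): S=104.8316, (K−S)⁺=12.3884, hold=11.4737 ⇒ V=12.3884 exercise | (k=6,j=3): S=125.9300, (K−S)⁺=0.0000, hold=1.1063 ⇒ V=1.1063 continue | (k=6,j=4): S=151.2747, (K−S)⁺=0.0000, hold=0.0000 ⇒ V=0.0000 continue | (k=6,j=5): S=181.7203, (K−S)⁺=0.0000, hold=0.0000 ⇒ V=0.0000 continue | (k=6,j=6): S=218.2935, (K−S)⁺=0.0000, hold=0.0000 ⇒ V=0.0000 continue  boundary S*=104.8316
step 5: (k=5,j=0): S=79.6226, (K−S)⁺=37.5974, hold=36.6826 ⇒ V=37.5974 exercise | (k=5,j=1): S=95.6475, (K−S)⁺=21.5725, hold=20.6578 ⇒ V=21.5725 exercise | (k=5,j=2): S=114.8975, (K−S)⁺=2.3225, hold=6.4716 ⇒ V=6.4716 continue | (k=5,j=3): S=138.0218, (K−S)⁺=0.0000, hold=0.5269 ⇒ V=0.5269 continue | (k=5,j=4): S=165.8002, (K−S)⁺=0.0000, hold=0.0000 ⇒ V=0.0000 continue | (k=5,j=5): S=199.1692, (K−S)⁺=0.0000, hold=0.0000 ⇒ V=0.0000 continue  boundary S*=95.6475
step 4: (k=4,j=0): S=87.2680, (K−S)⁺=29.9520, hold=29.0373 ⇒ V=29.9520 exercise | (k=4,j=1): S=104.8316, (K−S)⁺=12.3884, hold=13.6141 ⇒ V=13.6141 continue | (k=4,j=2): S=125.9300, (K−S)⁺=0.0000, hold=3.3544 ⇒ V=3.3544 continue | (k=4,j=3): S=151.2747, (K−S)⁺=0.0000, hold=0.2510 ⇒ V=0.2510 continue | (k=4,j=4): S=181.7203, (K−S)⁺=0.0000, hold=0.0000 ⇒ V=0.0000 continue  boundary S*=87.2680
step 3: (k=3,j=0): S=95.6475, (K−S)⁺=21.5725, hold=21.2900 ⇒ V=21.5725 exercise | (k=3,j=1): S=114.8975, (K−S)⁺=2.3225, hold=8.2152 ⇒ V=8.2152 continue | (k=3,j=2): S=138.0218, (K−S)⁺=0.0000, hold=1.7273 ⇒ V=1.7273 continue | (k=3,j=3): S=165.8002, (K−S)⁺=0.0000, hold=0.1196 ⇒ V=0.1196 continue  boundary S*=95.6475
step 2: (k=2,j=0): S=104.8316, (K−S)⁺=12.3884, hold=14.5135 ⇒ V=14.5135 continue | (k=2,j=1): S=125.9300, (K−S)⁺=0.0000, hold=4.8042 ⇒ V=4.8042 continue | (k=2,j=2): S=151.2747, (K−S)⁺=0.0000, hold=0.8844 ⇒ V=0.8844 continue  boundary S*=-
step 1: (k=1,j=0): S=114.8975, (K−S)⁺=2.3225, hold=9.3915 ⇒ V=9.3915 continue | (k=1,j=1): S=138.0218, (K−S)⁺=0.0000, hold=2.7446 ⇒ V=2.7446 continue  boundary S*=-
step 0: (k=0,j=0): S=125.9300, (K−S)⁺=0.0000, hold=5.8893 ⇒ V=5.8893 continue  boundary S*=-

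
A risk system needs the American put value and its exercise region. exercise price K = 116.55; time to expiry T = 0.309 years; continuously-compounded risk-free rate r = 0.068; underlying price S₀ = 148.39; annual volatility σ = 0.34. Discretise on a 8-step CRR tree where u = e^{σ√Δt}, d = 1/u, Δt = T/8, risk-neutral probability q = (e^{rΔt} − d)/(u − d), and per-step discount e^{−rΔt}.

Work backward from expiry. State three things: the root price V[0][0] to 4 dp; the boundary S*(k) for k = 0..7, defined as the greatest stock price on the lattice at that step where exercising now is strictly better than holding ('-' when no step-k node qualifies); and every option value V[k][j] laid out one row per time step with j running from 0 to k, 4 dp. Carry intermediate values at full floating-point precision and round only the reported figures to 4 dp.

params: Δt=0.03862 u=1.06910 d=0.93536 q=0.50297 e^(-rΔt)=0.99738
t_8 payoffs: 29.6050 17.1733 2.9640 0.0000 0.0000 0.0000 0.0000 0.0000 0.0000
t_7: node(7,0) S=92.9533 payoff=23.5967 vs cont=23.2910 → 23.5967 [stop]  node(7,1) S=106.2440 payoff=10.3060 vs cont=10.0002 → 10.3060 [stop]  node(7,2) S=121.4352 payoff=0.0000 vs cont=1.4694 → 1.4694 [wait]  node(7,3) S=138.7985 payoff=0.0000 vs cont=0.0000 → 0.0000 [wait]  node(7,4) S=158.6444 payoff=0.0000 vs cont=0.0000 → 0.0000 [wait]  node(7,5) S=181.3279 payoff=0.0000 vs cont=0.0000 → 0.0000 [wait]  node(7,6) S=207.2548 payoff=0.0000 vs cont=0.0000 → 0.0000 [wait]  node(7,7) S=236.8889 payoff=0.0000 vs cont=0.0000 → 0.0000 [wait]  ⇒ S*(7)=106.2440
t_6: node(6,0) S=99.3767 payoff=17.1733 vs cont=16.8676 → 17.1733 [stop]  node(6,1) S=113.5860 payoff=2.9640 vs cont=5.8461 → 5.8461 [wait]  node(6,2) S=129.8269 payoff=0.0000 vs cont=0.7284 → 0.7284 [wait]  node(6,3) S=148.3900 payoff=0.0000 vs cont=0.0000 → 0.0000 [wait]  node(6,4) S=169.6073 payoff=0.0000 vs cont=0.0000 → 0.0000 [wait]  node(6,5) S=193.8584 payoff=0.0000 vs cont=0.0000 → 0.0000 [wait]  node(6,6) S=221.5770 payoff=0.0000 vs cont=0.0000 → 0.0000 [wait]  ⇒ S*(6)=99.3767
t_5: node(5,0) S=106.2440 payoff=10.3060 vs cont=11.4460 → 11.4460 [wait]  node(5,1) S=121.4352 payoff=0.0000 vs cont=3.2635 → 3.2635 [wait]  node(5,2) S=138.7985 payoff=0.0000 vs cont=0.3611 → 0.3611 [wait]  node(5,3) S=158.6444 payoff=0.0000 vs cont=0.0000 → 0.0000 [wait]  node(5,4) S=181.3279 payoff=0.0000 vs cont=0.0000 → 0.0000 [wait]  node(5,5) S=207.2548 payoff=0.0000 vs cont=0.0000 → 0.0000 [wait]  ⇒ S*(5)=-
t_4: node(4,0) S=113.5860 payoff=2.9640 vs cont=7.3112 → 7.3112 [wait]  node(4,1) S=129.8269 payoff=0.0000 vs cont=1.7990 → 1.7990 [wait]  node(4,2) S=148.3900 payoff=0.0000 vs cont=0.1790 → 0.1790 [wait]  node(4,3) S=169.6073 payoff=0.0000 vs cont=0.0000 → 0.0000 [wait]  node(4,4) S=193.8584 payoff=0.0000 vs cont=0.0000 → 0.0000 [wait]  ⇒ S*(4)=-
t_3: node(3,0) S=121.4352 payoff=0.0000 vs cont=4.5269 → 4.5269 [wait]  node(3,1) S=138.7985 payoff=0.0000 vs cont=0.9816 → 0.9816 [wait]  node(3,2) S=158.6444 payoff=0.0000 vs cont=0.0887 → 0.0887 [wait]  node(3,3) S=181.3279 payoff=0.0000 vs cont=0.0000 → 0.0000 [wait]  ⇒ S*(3)=-
t_2: node(2,0) S=129.8269 payoff=0.0000 vs cont=2.7365 → 2.7365 [wait]  node(2,1) S=148.3900 payoff=0.0000 vs cont=0.5311 → 0.5311 [wait]  node(2,2) S=169.6073 payoff=0.0000 vs cont=0.0440 → 0.0440 [wait]  ⇒ S*(2)=-
t_1: node(1,0) S=138.7985 payoff=0.0000 vs cont=1.6230 → 1.6230 [wait]  node(1,1) S=158.6444 payoff=0.0000 vs cont=0.2854 → 0.2854 [wait]  ⇒ S*(1)=-
t_0: node(0,0) S=148.3900 payoff=0.0000 vs cont=0.9477 → 0.9477 [wait]  ⇒ S*(0)=-

price = 0.9477
boundary = - - - - - - 99.3767 106.2440
tree:
0.9477
1.6230 0.2854
2.7365 0.5311 0.0440
4.5269 0.9816 0.0887 0.0000
7.3112 1.7990 0.1790 0.0000 0.0000
11.4460 3.2635 0.3611 0.0000 0.0000 0.0000
17.1733 5.8461 0.7284 0.0000 0.0000 0.0000 0.0000
23.5967 10.3060 1.4694 0.0000 0.0000 0.0000 0.0000 0.0000
29.6050 17.1733 2.9640 0.0000 0.0000 0.0000 0.0000 0.0000 0.0000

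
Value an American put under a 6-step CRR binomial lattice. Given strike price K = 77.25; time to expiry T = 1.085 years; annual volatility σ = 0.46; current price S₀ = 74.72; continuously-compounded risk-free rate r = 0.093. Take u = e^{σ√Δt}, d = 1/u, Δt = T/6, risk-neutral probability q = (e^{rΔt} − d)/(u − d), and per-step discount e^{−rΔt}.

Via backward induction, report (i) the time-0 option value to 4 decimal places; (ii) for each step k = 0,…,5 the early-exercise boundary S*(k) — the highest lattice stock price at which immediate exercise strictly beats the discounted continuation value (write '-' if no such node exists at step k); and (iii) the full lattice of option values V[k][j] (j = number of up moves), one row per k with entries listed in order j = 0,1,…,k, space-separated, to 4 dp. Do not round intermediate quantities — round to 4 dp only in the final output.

Δt=0.18083  u=1.21606  d=0.82233  q=0.49433  discount=0.98332
step 6 (expiry): payoffs max(K−S,0) = 54.1445 43.0817 26.7223 2.5300 0.0000 0.0000 0.0000
step 5: (k=5,j=0): S=28.0976, (K−S)⁺=49.1524, hold=47.8641 ⇒ V=49.1524 exercise | (k=5,j=1): S=41.5505, (K−S)⁺=35.6995, hold=34.4112 ⇒ V=35.6995 exercise | (k=5,j=2): S=61.4445, (K−S)⁺=15.8055, hold=14.5172 ⇒ V=15.8055 exercise | (k=5,j=3): S=90.8637, (K−S)⁺=0.0000, hold=1.2580 ⇒ V=1.2580 continue | (k=5,j=4): S=134.3685, (K−S)⁺=0.0000, hold=0.0000 ⇒ V=0.0000 continue | (k=5,j=5): S=198.7030, (K−S)⁺=0.0000, hold=0.0000 ⇒ V=0.0000 continue  boundary S*=61.4445
step 4: (k=4,j=0): S=34.1683, (K−S)⁺=43.0817, hold=41.7935 ⇒ V=43.0817 exercise | (k=4,j=1): S=50.5277, (K−S)⁺=26.7223, hold=25.4340 ⇒ V=26.7223 exercise | (k=4,j=2): S=74.7200, (K−S)⁺=2.5300, hold=8.4706 ⇒ V=8.4706 continue | (k=4,j=3): S=110.4953, (K−S)⁺=0.0000, hold=0.6255 ⇒ V=0.6255 continue | (k=4,j=4): S=163.3996, (K−S)⁺=0.0000, hold=0.0000 ⇒ V=0.0000 continue  boundary S*=50.5277
step 3: (k=3,j=0): S=41.5505, (K−S)⁺=35.6995, hold=34.4112 ⇒ V=35.6995 exercise | (k=3,j=1): S=61.4445, (K−S)⁺=15.8055, hold=17.4048 ⇒ V=17.4048 continue | (k=3,j=2): S=90.8637, (K−S)⁺=0.0000, hold=4.5160 ⇒ V=4.5160 continue | (k=3,j=3): S=134.3685, (K−S)⁺=0.0000, hold=0.3110 ⇒ V=0.3110 continue  boundary S*=41.5505
step 2: (k=2,j=0): S=50.5277, (K−S)⁺=26.7223, hold=26.2114 ⇒ V=26.7223 exercise | (k=2,j=1): S=74.7200, (K−S)⁺=2.5300, hold=10.8495 ⇒ V=10.8495 continue | (k=2,j=2): S=110.4953, (K−S)⁺=0.0000, hold=2.3967 ⇒ V=2.3967 continue  boundary S*=50.5277
step 1: (k=1,j=0): S=61.4445, (K−S)⁺=15.8055, hold=18.5611 ⇒ V=18.5611 continue | (k=1,j=1): S=90.8637, (K−S)⁺=0.0000, hold=6.5598 ⇒ V=6.5598 continue  boundary S*=-
step 0: (k=0,j=0): S=74.7200, (K−S)⁺=2.5300, hold=12.4179 ⇒ V=12.4179 continue  boundary S*=-

price = 12.4179
boundary = - - 50.5277 41.5505 50.5277 61.4445
tree:
12.4179
18.5611 6.5598
26.7223 10.8495 2.3967
35.6995 17.4048 4.5160 0.3110
43.0817 26.7223 8.4706 0.6255 0.0000
49.1524 35.6995 15.8055 1.2580 0.0000 0.0000
54.1445 43.0817 26.7223 2.5300 0.0000 0.0000 0.0000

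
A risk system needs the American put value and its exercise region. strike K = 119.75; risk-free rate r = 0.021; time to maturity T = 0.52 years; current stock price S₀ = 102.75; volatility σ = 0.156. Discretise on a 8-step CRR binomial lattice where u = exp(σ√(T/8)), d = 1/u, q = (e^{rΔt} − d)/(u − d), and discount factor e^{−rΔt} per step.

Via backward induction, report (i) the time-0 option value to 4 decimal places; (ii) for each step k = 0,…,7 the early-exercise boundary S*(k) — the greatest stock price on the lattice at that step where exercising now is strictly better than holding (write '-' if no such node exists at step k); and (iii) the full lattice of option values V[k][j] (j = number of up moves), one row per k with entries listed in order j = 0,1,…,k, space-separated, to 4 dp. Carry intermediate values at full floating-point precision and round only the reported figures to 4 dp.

Δt=0.06500  u=1.04057  d=0.96101  q=0.50723  discount=0.99864
step 8 (expiry): payoffs max(K−S,0) = 45.0022 38.8135 32.1125 24.8566 17.0000 8.4929 0.0000 0.0000 0.0000
step 7: (k=7,j=0): S=77.7806, (K−S)⁺=41.9694, hold=41.8060 ⇒ V=41.9694 exercise | (k=7,j=1): S=84.2204, (K−S)⁺=35.5296, hold=35.3663 ⇒ V=35.5296 exercise | (k=7,j=2): S=91.1933, (K−S)⁺=28.5567, hold=28.3933 ⇒ V=28.5567 exercise | (k=7,j=3): S=98.7436, (K−S)⁺=21.0064, hold=20.8431 ⇒ V=21.0064 exercise | (k=7,j=4): S=106.9190, (K−S)⁺=12.8310, hold=12.6677 ⇒ V=12.8310 exercise | (k=7,j=5): S=115.7712, (K−S)⁺=3.9788, hold=4.1794 ⇒ V=4.1794 continue | (k=7,j=6): S=125.3564, (K−S)⁺=0.0000, hold=0.0000 ⇒ V=0.0000 continue | (k=7,j=7): S=135.7351, (K−S)⁺=0.0000, hold=0.0000 ⇒ V=0.0000 continue  boundary S*=106.9190
step 6: (k=6,j=0): S=80.9365, (K−S)⁺=38.8135, hold=38.6502 ⇒ V=38.8135 exercise | (k=6,j=1): S=87.6375, (K−S)⁺=32.1125, hold=31.9491 ⇒ V=32.1125 exercise | (k=6,j=2): S=94.8934, (K−S)⁺=24.8566, hold=24.6933 ⇒ V=24.8566 exercise | (k=6,j=3): S=102.7500, (K−S)⁺=17.0000, hold=16.8367 ⇒ V=17.0000 exercise | (k=6,j=4): S=111.2571, (K−S)⁺=8.4929, hold=8.4312 ⇒ V=8.4929 exercise | (k=6,j=5): S=120.4685, (K−S)⁺=0.0000, hold=2.0567 ⇒ V=2.0567 continue | (k=6,j=6): S=130.4426, (K−S)⁺=0.0000, hold=0.0000 ⇒ V=0.0000 continue  boundary S*=111.2571
step 5: (k=5,j=0): S=84.2204, (K−S)⁺=35.5296, hold=35.3663 ⇒ V=35.5296 exercise | (k=5,j=1): S=91.1933, (K−S)⁺=28.5567, hold=28.3933 ⇒ V=28.5567 exercise | (k=5,j=2): S=98.7436, (K−S)⁺=21.0064, hold=20.8431 ⇒ V=21.0064 exercise | (k=5,j=3): S=106.9190, (K−S)⁺=12.8310, hold=12.6677 ⇒ V=12.8310 exercise | (k=5,j=4): S=115.7712, (K−S)⁺=3.9788, hold=5.2212 ⇒ V=5.2212 continue | (k=5,j=5): S=125.3564, (K−S)⁺=0.0000, hold=1.0121 ⇒ V=1.0121 continue  boundary S*=106.9190
step 4: (k=4,j=0): S=87.6375, (K−S)⁺=32.1125, hold=31.9491 ⇒ V=32.1125 exercise | (k=4,j=1): S=94.8934, (K−S)⁺=24.8566, hold=24.6933 ⇒ V=24.8566 exercise | (k=4,j=2): S=102.7500, (K−S)⁺=17.0000, hold=16.8367 ⇒ V=17.0000 exercise | (k=4,j=3): S=111.2571, (K−S)⁺=8.4929, hold=8.9589 ⇒ V=8.9589 continue | (k=4,j=4): S=120.4685, (K−S)⁺=0.0000, hold=3.0820 ⇒ V=3.0820 continue  boundary S*=102.7500
step 3: (k=3,j=0): S=91.1933, (K−S)⁺=28.5567, hold=28.3933 ⇒ V=28.5567 exercise | (k=3,j=1): S=98.7436, (K−S)⁺=21.0064, hold=20.8431 ⇒ V=21.0064 exercise | (k=3,j=2): S=106.9190, (K−S)⁺=12.8310, hold=12.9037 ⇒ V=12.9037 continue | (k=3,j=3): S=115.7712, (K−S)⁺=3.9788, hold=5.9698 ⇒ V=5.9698 continue  boundary S*=98.7436
step 2: (k=2,j=0): S=94.8934, (K−S)⁺=24.8566, hold=24.6933 ⇒ V=24.8566 exercise | (k=2,j=1): S=102.7500, (K−S)⁺=17.0000, hold=16.8735 ⇒ V=17.0000 exercise | (k=2,j=2): S=111.2571, (K−S)⁺=8.4929, hold=9.3739 ⇒ V=9.3739 continue  boundary S*=102.7500
step 1: (k=1,j=0): S=98.7436, (K−S)⁺=21.0064, hold=20.8431 ⇒ V=21.0064 exercise | (k=1,j=1): S=106.9190, (K−S)⁺=12.8310, hold=13.1139 ⇒ V=13.1139 continue  boundary S*=98.7436
step 0: (k=0,j=0): S=102.7500, (K−S)⁺=17.0000, hold=16.9799 ⇒ V=17.0000 exercise  boundary S*=102.7500

price = 17.0000
boundary = 102.7500 98.7436 102.7500 98.7436 102.7500 106.9190 111.2571 106.9190
tree:
17.0000
21.0064 13.1139
24.8566 17.0000 9.3739
28.5567 21.0064 12.9037 5.9698
32.1125 24.8566 17.0000 8.9589 3.0820
35.5296 28.5567 21.0064 12.8310 5.2212 1.0121
38.8135 32.1125 24.8566 17.0000 8.4929 2.0567 0.0000
41.9694 35.5296 28.5567 21.0064 12.8310 4.1794 0.0000 0.0000
45.0022 38.8135 32.1125 24.8566 17.0000 8.4929 0.0000 0.0000 0.0000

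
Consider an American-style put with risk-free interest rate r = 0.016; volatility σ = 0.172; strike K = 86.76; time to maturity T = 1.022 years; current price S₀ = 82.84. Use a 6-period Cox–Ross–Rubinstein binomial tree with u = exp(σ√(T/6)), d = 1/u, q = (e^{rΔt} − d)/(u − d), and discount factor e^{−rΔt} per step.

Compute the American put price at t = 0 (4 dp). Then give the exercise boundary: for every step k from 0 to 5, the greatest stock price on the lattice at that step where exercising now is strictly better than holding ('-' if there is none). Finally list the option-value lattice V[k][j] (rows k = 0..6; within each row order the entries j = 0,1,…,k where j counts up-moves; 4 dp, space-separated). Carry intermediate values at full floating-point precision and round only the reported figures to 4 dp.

Δt=0.17033, u=1.07357, d=0.93147, q=0.50147, disc=e^(-rΔt)=0.99728
k=6 terminal: V=max(K-S,0) → 32.6516 24.3975 14.8844 3.9200 0.0000 0.0000 0.0000
k=5: j=0 S=58.0890 intr=28.6710 cont=28.4349 V=28.6710[EX]; j=1 S=66.9503 intr=19.8097 cont=19.5736 V=19.8097[EX]; j=2 S=77.1633 intr=9.5967 cont=9.3606 V=9.5967[EX]; j=3 S=88.9343 intr=0.0000 cont=1.9489 V=1.9489[hold]; j=4 S=102.5009 intr=0.0000 cont=0.0000 V=0.0000[hold]; j=5 S=118.1371 intr=0.0000 cont=0.0000 V=0.0000[hold]  S*(5)=77.1633
k=4: j=0 S=62.3625 intr=24.3975 cont=24.1614 V=24.3975[EX]; j=1 S=71.8756 intr=14.8844 cont=14.6482 V=14.8844[EX]; j=2 S=82.8400 intr=3.9200 cont=5.7459 V=5.7459[hold]; j=3 S=95.4769 intr=0.0000 cont=0.9690 V=0.9690[hold]; j=4 S=110.0416 intr=0.0000 cont=0.0000 V=0.0000[hold]  S*(4)=71.8756
k=3: j=0 S=66.9503 intr=19.8097 cont=19.5736 V=19.8097[EX]; j=1 S=77.1633 intr=9.5967 cont=10.2737 V=10.2737[hold]; j=2 S=88.9343 intr=0.0000 cont=3.3413 V=3.3413[hold]; j=3 S=102.5009 intr=0.0000 cont=0.4817 V=0.4817[hold]  S*(3)=66.9503
k=2: j=0 S=71.8756 intr=14.8844 cont=14.9868 V=14.9868[hold]; j=1 S=82.8400 intr=3.9200 cont=6.7788 V=6.7788[hold]; j=2 S=95.4769 intr=0.0000 cont=1.9021 V=1.9021[hold]  S*(2)=-
k=1: j=0 S=77.1633 intr=9.5967 cont=10.8412 V=10.8412[hold]; j=1 S=88.9343 intr=0.0000 cont=4.3215 V=4.3215[hold]  S*(1)=-
k=0: j=0 S=82.8400 intr=3.9200 cont=7.5512 V=7.5512[hold]  S*(0)=-

price = 7.5512
boundary = - - - 66.9503 71.8756 77.1633
tree:
7.5512
10.8412 4.3215
14.9868 6.7788 1.9021
19.8097 10.2737 3.3413 0.4817
24.3975 14.8844 5.7459 0.9690 0.0000
28.6710 19.8097 9.5967 1.9489 0.0000 0.0000
32.6516 24.3975 14.8844 3.9200 0.0000 0.0000 0.0000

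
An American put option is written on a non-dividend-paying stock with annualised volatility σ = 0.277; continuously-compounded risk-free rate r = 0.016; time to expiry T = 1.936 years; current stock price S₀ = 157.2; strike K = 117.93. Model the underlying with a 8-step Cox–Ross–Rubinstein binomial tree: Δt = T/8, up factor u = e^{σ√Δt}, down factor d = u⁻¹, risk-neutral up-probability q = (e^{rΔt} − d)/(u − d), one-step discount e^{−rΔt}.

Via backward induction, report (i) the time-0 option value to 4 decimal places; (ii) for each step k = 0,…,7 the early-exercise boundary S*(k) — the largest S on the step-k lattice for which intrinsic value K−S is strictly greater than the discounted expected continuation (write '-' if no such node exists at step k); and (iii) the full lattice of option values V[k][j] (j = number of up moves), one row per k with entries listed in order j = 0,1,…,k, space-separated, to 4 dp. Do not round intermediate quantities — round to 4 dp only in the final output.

price = 5.5861
boundary = - - - - - 79.5343 91.1453 79.5343
tree:
5.5861
8.7262 2.2320
13.3108 3.8335 0.5163
19.7180 6.4821 0.9971 0.0000
28.1590 10.7394 1.9257 0.0000 0.0000
38.3957 17.3047 3.7188 0.0000 0.0000 0.0000
48.5275 26.7847 7.1818 0.0000 0.0000 0.0000 0.0000
57.3686 38.3957 13.8695 0.0000 0.0000 0.0000 0.0000 0.0000
65.0835 48.5275 26.7847 0.0000 0.0000 0.0000 0.0000 0.0000 0.0000

Δt=0.24200, u=1.14599, d=0.87261, q=0.48018, disc=e^(-rΔt)=0.99614
k=8 terminal: V=max(K-S,0) → 65.0835 48.5275 26.7847 0.0000 0.0000 0.0000 0.0000 0.0000 0.0000
k=7: j=0 S=60.5614 intr=57.3686 cont=56.9129 V=57.3686[EX]; j=1 S=79.5343 intr=38.3957 cont=37.9399 V=38.3957[EX]; j=2 S=104.4513 intr=13.4787 cont=13.8695 V=13.8695[hold]; j=3 S=137.1744 intr=0.0000 cont=0.0000 V=0.0000[hold]; j=4 S=180.1491 intr=0.0000 cont=0.0000 V=0.0000[hold]; j=5 S=236.5872 intr=0.0000 cont=0.0000 V=0.0000[hold]; j=6 S=310.7065 intr=0.0000 cont=0.0000 V=0.0000[hold]; j=7 S=408.0463 intr=0.0000 cont=0.0000 V=0.0000[hold]  S*(7)=79.5343
k=6: j=0 S=69.4025 intr=48.5275 cont=48.0718 V=48.5275[EX]; j=1 S=91.1453 intr=26.7847 cont=26.5159 V=26.7847[EX]; j=2 S=119.6998 intr=0.0000 cont=7.1818 V=7.1818[hold]; j=3 S=157.2000 intr=0.0000 cont=0.0000 V=0.0000[hold]; j=4 S=206.4485 intr=0.0000 cont=0.0000 V=0.0000[hold]; j=5 S=271.1258 intr=0.0000 cont=0.0000 V=0.0000[hold]; j=6 S=356.0655 intr=0.0000 cont=0.0000 V=0.0000[hold]  S*(6)=91.1453
k=5: j=0 S=79.5343 intr=38.3957 cont=37.9399 V=38.3957[EX]; j=1 S=104.4513 intr=13.4787 cont=17.3047 V=17.3047[hold]; j=2 S=137.1744 intr=0.0000 cont=3.7188 V=3.7188[hold]; j=3 S=180.1491 intr=0.0000 cont=0.0000 V=0.0000[hold]; j=4 S=236.5872 intr=0.0000 cont=0.0000 V=0.0000[hold]; j=5 S=310.7065 intr=0.0000 cont=0.0000 V=0.0000[hold]  S*(5)=79.5343
k=4: j=0 S=91.1453 intr=26.7847 cont=28.1590 V=28.1590[hold]; j=1 S=119.6998 intr=0.0000 cont=10.7394 V=10.7394[hold]; j=2 S=157.2000 intr=0.0000 cont=1.9257 V=1.9257[hold]; j=3 S=206.4485 intr=0.0000 cont=0.0000 V=0.0000[hold]; j=4 S=271.1258 intr=0.0000 cont=0.0000 V=0.0000[hold]  S*(4)=-
k=3: j=0 S=104.4513 intr=13.4787 cont=19.7180 V=19.7180[hold]; j=1 S=137.1744 intr=0.0000 cont=6.4821 V=6.4821[hold]; j=2 S=180.1491 intr=0.0000 cont=0.9971 V=0.9971[hold]; j=3 S=236.5872 intr=0.0000 cont=0.0000 V=0.0000[hold]  S*(3)=-
k=2: j=0 S=119.6998 intr=0.0000 cont=13.3108 V=13.3108[hold]; j=1 S=157.2000 intr=0.0000 cont=3.8335 V=3.8335[hold]; j=2 S=206.4485 intr=0.0000 cont=0.5163 V=0.5163[hold]  S*(2)=-
k=1: j=0 S=137.1744 intr=0.0000 cont=8.7262 V=8.7262[hold]; j=1 S=180.1491 intr=0.0000 cont=2.2320 V=2.2320[hold]  S*(1)=-
k=0: j=0 S=157.2000 intr=0.0000 cont=5.5861 V=5.5861[hold]  S*(0)=-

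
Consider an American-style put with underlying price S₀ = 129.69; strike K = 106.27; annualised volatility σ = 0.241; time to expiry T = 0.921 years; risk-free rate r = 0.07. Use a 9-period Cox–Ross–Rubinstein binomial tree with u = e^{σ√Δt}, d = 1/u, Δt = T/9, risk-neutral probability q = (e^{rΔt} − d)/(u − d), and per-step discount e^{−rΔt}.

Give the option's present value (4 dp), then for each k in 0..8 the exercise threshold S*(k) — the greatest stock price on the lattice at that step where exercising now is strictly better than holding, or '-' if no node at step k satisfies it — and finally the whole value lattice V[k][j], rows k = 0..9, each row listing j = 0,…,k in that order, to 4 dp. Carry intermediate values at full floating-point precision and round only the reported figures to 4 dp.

price = 1.8439
boundary = - - - - - 88.2058 81.6611 88.2058 95.2750
tree:
1.8439
3.0714 0.7687
5.0038 1.3810 0.2302
7.9400 2.4400 0.4505 0.0359
12.2069 4.2234 0.8747 0.0765 0.0000
18.0642 7.1229 1.6819 0.1630 0.0000 0.0000
24.6089 11.6114 3.1964 0.3472 0.0000 0.0000 0.0000
30.6680 18.0642 5.9855 0.7399 0.0000 0.0000 0.0000 0.0000
36.2775 24.6089 10.9950 1.5765 0.0000 0.0000 0.0000 0.0000 0.0000
41.4708 30.6680 18.0642 3.3592 0.0000 0.0000 0.0000 0.0000 0.0000 0.0000

Δt=0.10233  u=1.08014  d=0.92580  q=0.52731  discount=0.99286
step 9 (expiry): payoffs max(K−S,0) = 41.4708 30.6680 18.0642 3.3592 0.0000 0.0000 0.0000 0.0000 0.0000 0.0000
step 8: (k=8,j=0): S=69.9925, (K−S)⁺=36.2775, hold=35.5190 ⇒ V=36.2775 exercise | (k=8,j=1): S=81.6611, (K−S)⁺=24.6089, hold=23.8504 ⇒ V=24.6089 exercise | (k=8,j=2): S=95.2750, (K−S)⁺=10.9950, hold=10.2365 ⇒ V=10.9950 exercise | (k=8,j=3): S=111.1585, (K−S)⁺=0.0000, hold=1.5765 ⇒ V=1.5765 continue | (k=8,j=4): S=129.6900, (K−S)⁺=0.0000, hold=0.0000 ⇒ V=0.0000 continue | (k=8,j=5): S=151.3109, (K−S)⁺=0.0000, hold=0.0000 ⇒ V=0.0000 continue | (k=8,j=6): S=176.5363, (K−S)⁺=0.0000, hold=0.0000 ⇒ V=0.0000 continue | (k=8,j=7): S=205.9671, (K−S)⁺=0.0000, hold=0.0000 ⇒ V=0.0000 continue | (k=8,j=8): S=240.3043, (K−S)⁺=0.0000, hold=0.0000 ⇒ V=0.0000 continue  boundary S*=95.2750
step 7: (k=7,j=0): S=75.6020, (K−S)⁺=30.6680, hold=29.9095 ⇒ V=30.6680 exercise | (k=7,j=1): S=88.2058, (K−S)⁺=18.0642, hold=17.3057 ⇒ V=18.0642 exercise | (k=7,j=2): S=102.9108, (K−S)⁺=3.3592, hold=5.9855 ⇒ V=5.9855 continue | (k=7,j=3): S=120.0673, (K−S)⁺=0.0000, hold=0.7399 ⇒ V=0.7399 continue | (k=7,j=4): S=140.0839, (K−S)⁺=0.0000, hold=0.0000 ⇒ V=0.0000 continue | (k=7,j=5): S=163.4377, (K−S)⁺=0.0000, hold=0.0000 ⇒ V=0.0000 continue | (k=7,j=6): S=190.6847, (K−S)⁺=0.0000, hold=0.0000 ⇒ V=0.0000 continue | (k=7,j=7): S=222.4742, (K−S)⁺=0.0000, hold=0.0000 ⇒ V=0.0000 continue  boundary S*=88.2058
step 6: (k=6,j=0): S=81.6611, (K−S)⁺=24.6089, hold=23.8504 ⇒ V=24.6089 exercise | (k=6,j=1): S=95.2750, (K−S)⁺=10.9950, hold=11.6114 ⇒ V=11.6114 continue | (k=6,j=2): S=111.1585, (K−S)⁺=0.0000, hold=3.1964 ⇒ V=3.1964 continue | (k=6,j=3): S=129.6900, (K−S)⁺=0.0000, hold=0.3472 ⇒ V=0.3472 continue | (k=6,j=4): S=151.3109, (K−S)⁺=0.0000, hold=0.0000 ⇒ V=0.0000 continue | (k=6,j=5): S=176.5363, (K−S)⁺=0.0000, hold=0.0000 ⇒ V=0.0000 continue | (k=6,j=6): S=205.9671, (K−S)⁺=0.0000, hold=0.0000 ⇒ V=0.0000 continue  boundary S*=81.6611
step 5: (k=5,j=0): S=88.2058, (K−S)⁺=18.0642, hold=17.6284 ⇒ V=18.0642 exercise | (k=5,j=1): S=102.9108, (K−S)⁺=3.3592, hold=7.1229 ⇒ V=7.1229 continue | (k=5,j=2): S=120.0673, (K−S)⁺=0.0000, hold=1.6819 ⇒ V=1.6819 continue | (k=5,j=3): S=140.0839, (K−S)⁺=0.0000, hold=0.1630 ⇒ V=0.1630 continue | (k=5,j=4): S=163.4377, (K−S)⁺=0.0000, hold=0.0000 ⇒ V=0.0000 continue | (k=5,j=5): S=190.6847, (K−S)⁺=0.0000, hold=0.0000 ⇒ V=0.0000 continue  boundary S*=88.2058
step 4: (k=4,j=0): S=95.2750, (K−S)⁺=10.9950, hold=12.2069 ⇒ V=12.2069 continue | (k=4,j=1): S=111.1585, (K−S)⁺=0.0000, hold=4.2234 ⇒ V=4.2234 continue | (k=4,j=2): S=129.6900, (K−S)⁺=0.0000, hold=0.8747 ⇒ V=0.8747 continue | (k=4,j=3): S=151.3109, (K−S)⁺=0.0000, hold=0.0765 ⇒ V=0.0765 continue | (k=4,j=4): S=176.5363, (K−S)⁺=0.0000, hold=0.0000 ⇒ V=0.0000 continue  boundary S*=-
step 3: (k=3,j=0): S=102.9108, (K−S)⁺=3.3592, hold=7.9400 ⇒ V=7.9400 continue | (k=3,j=1): S=120.0673, (K−S)⁺=0.0000, hold=2.4400 ⇒ V=2.4400 continue | (k=3,j=2): S=140.0839, (K−S)⁺=0.0000, hold=0.4505 ⇒ V=0.4505 continue | (k=3,j=3): S=163.4377, (K−S)⁺=0.0000, hold=0.0359 ⇒ V=0.0359 continue  boundary S*=-
step 2: (k=2,j=0): S=111.1585, (K−S)⁺=0.0000, hold=5.0038 ⇒ V=5.0038 continue | (k=2,j=1): S=129.6900, (K−S)⁺=0.0000, hold=1.3810 ⇒ V=1.3810 continue | (k=2,j=2): S=151.3109, (K−S)⁺=0.0000, hold=0.2302 ⇒ V=0.2302 continue  boundary S*=-
step 1: (k=1,j=0): S=120.0673, (K−S)⁺=0.0000, hold=3.0714 ⇒ V=3.0714 continue | (k=1,j=1): S=140.0839, (K−S)⁺=0.0000, hold=0.7687 ⇒ V=0.7687 continue  boundary S*=-
step 0: (k=0,j=0): S=129.6900, (K−S)⁺=0.0000, hold=1.8439 ⇒ V=1.8439 continue  boundary S*=-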